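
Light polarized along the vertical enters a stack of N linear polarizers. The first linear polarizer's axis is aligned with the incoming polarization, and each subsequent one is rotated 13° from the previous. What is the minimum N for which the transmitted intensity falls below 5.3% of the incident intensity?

First polarizer is aligned with the polarization: full transmission.
Each further stage multiplies by cos²(13°) = 0.9494.
After N polarizers: T = 0.9494^(N−1). Require T < 0.053 ⇒ N−1 > ln(0.053)/ln(0.9494) = 56.57, so N−1 ≥ 57 and N = 58.
Check: N=58 gives T = 0.05182 < 0.053; N=57 gives T = 0.05459.

N = 58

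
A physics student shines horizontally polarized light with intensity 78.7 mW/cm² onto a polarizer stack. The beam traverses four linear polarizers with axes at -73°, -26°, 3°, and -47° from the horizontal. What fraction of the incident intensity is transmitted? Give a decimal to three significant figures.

By Malus's law, I₁ = 78.7 mW/cm² · cos²(73°) = 6.727 mW/cm².
I₂ = I₁ · cos²(47°) = 6.727 · 0.4651 = 3.129 mW/cm².
I₃ = I₂ · cos²(29°) = 3.129 · 0.765 = 2.394 mW/cm².
I₄ = I₃ · cos²(50°) = 2.394 · 0.4132 = 0.989 mW/cm².
Transmitted fraction = 0.01257.

I/I₀ ≈ 0.0126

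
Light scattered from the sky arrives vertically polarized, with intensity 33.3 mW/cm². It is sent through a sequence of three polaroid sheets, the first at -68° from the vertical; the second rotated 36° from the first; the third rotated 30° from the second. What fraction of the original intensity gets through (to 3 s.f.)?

I₁ = 33.3 mW/cm² · cos²(68°) = 4.673 mW/cm².
I₂ = I₁ · cos²(36°) = 4.673 · 0.6545 = 3.059 mW/cm².
I₃ = I₂ · cos²(30°) = 3.059 · 0.75 = 2.294 mW/cm².
Transmitted fraction = 0.06889.

I/I₀ ≈ 0.0689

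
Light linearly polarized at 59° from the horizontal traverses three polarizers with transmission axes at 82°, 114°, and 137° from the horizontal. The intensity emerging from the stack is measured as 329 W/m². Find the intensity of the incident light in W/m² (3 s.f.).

I₀ ≈ 637 W/m²

By Malus's law, I₁ = I₀ cos²(82° − 59°) = I₀ cos²(23°) = 0.8473 I₀.
I₂ = I₁ cos²(114° − 82°) = 0.8473 I₀ · cos²(32°) = 0.6094 I₀.
I₃ = I₂ cos²(137° − 114°) = 0.6094 I₀ · cos²(23°) = 0.5164 I₀.
So 329 W/m² = 0.5164 I₀, giving I₀ = 329/0.5164 = 637.2 W/m².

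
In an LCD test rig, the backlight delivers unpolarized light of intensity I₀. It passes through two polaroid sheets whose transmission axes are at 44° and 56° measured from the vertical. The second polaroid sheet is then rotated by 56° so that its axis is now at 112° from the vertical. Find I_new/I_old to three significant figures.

Before rotation:
Unpolarized light through the first polarizer → I₁ = ½ I₀, now polarized at 44°.
I₂ = I₁ cos²(56° − 44°) = 0.5 I₀ · cos²(12°) = 0.4784 I₀.
After rotation:
Unpolarized light through the first polarizer → I₁ = ½ I₀, now polarized at 44°.
I₂ = I₁ cos²(112° − 44°) = 0.5 I₀ · cos²(68°) = 0.07017 I₀.
Ratio = 0.07017 / 0.4784 = 0.1467.

I_new/I_old ≈ 0.147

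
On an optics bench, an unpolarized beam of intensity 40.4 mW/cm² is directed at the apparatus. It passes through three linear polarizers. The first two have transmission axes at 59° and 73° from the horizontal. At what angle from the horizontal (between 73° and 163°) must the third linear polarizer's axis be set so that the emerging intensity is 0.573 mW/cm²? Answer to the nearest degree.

θ ≈ 153°

Unpolarized light through the first polarizer → I₁ = ½ I₀, now polarized at 59°.
I₂ = I₁ cos²(73° − 59°) = 0.5 I₀ · cos²(14°) = 0.4707 I₀.
Target fraction: 0.573 / 40.4 mW/cm² = 0.01418 of I₀.
Need I₃/I₀ = 0.01418, so cos²(θ − 73°) = 0.01418 / 0.4707 = 0.03013.
θ − 73° = arccos(√0.03013) = 80.0°, giving θ ≈ 73 + 80.0 = 153.0°.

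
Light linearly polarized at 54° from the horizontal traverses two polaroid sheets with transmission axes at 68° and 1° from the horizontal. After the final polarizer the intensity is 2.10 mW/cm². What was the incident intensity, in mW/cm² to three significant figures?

By Malus's law, I₁ = I₀ cos²(68° − 54°) = I₀ cos²(14°) = 0.9415 I₀.
I₂ = I₁ cos²(1° − 68°) = 0.9415 I₀ · cos²(67°) = 0.1437 I₀.
So 2.10 mW/cm² = 0.1437 I₀, giving I₀ = 2.10/0.1437 = 14.61 mW/cm².

I₀ ≈ 14.6 mW/cm²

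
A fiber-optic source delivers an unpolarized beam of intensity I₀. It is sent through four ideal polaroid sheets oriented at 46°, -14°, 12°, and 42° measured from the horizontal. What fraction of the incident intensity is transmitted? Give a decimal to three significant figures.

≈ 0.0757 I₀

Unpolarized light through the first polarizer → I₁ = ½ I₀, now polarized at 46°.
I₂ = I₁ cos²(-14° − 46°) = 0.5 I₀ · cos²(60°) = 0.125 I₀.
I₃ = I₂ cos²(12° + 14°) = 0.125 I₀ · cos²(26°) = 0.101 I₀.
I₄ = I₃ cos²(42° − 12°) = 0.101 I₀ · cos²(30°) = 0.07573 I₀.
Transmitted fraction = 0.07573.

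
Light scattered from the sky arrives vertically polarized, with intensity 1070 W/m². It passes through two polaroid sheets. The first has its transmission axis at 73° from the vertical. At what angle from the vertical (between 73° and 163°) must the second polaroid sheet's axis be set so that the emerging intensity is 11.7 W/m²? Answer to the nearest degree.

I₁ = I₀ cos²(73° − 0°) = I₀ cos²(73°) = 0.08548 I₀.
Target fraction: 11.7 / 1070 W/m² = 0.01093 of I₀.
Need I₂/I₀ = 0.01093, so cos²(θ − 73°) = 0.01093 / 0.08548 = 0.1279.
θ − 73° = arccos(√0.1279) = 69.0°, giving θ ≈ 73 + 69.0 = 142.0°.

θ ≈ 142°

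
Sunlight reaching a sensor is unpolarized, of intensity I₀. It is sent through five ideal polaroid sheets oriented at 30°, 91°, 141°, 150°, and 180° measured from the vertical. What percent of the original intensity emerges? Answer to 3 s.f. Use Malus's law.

≈ 3.55%

Unpolarized light through the first polarizer → I₁ = ½ I₀, now polarized at 30°.
I₂ = I₁ cos²(91° − 30°) = 0.5 I₀ · cos²(61°) = 0.1175 I₀.
I₃ = I₂ cos²(141° − 91°) = 0.1175 I₀ · cos²(50°) = 0.04856 I₀.
I₄ = I₃ cos²(150° − 141°) = 0.04856 I₀ · cos²(9°) = 0.04737 I₀.
I₅ = I₄ cos²(180° − 150°) = 0.04737 I₀ · cos²(30°) = 0.03553 I₀.
That is 3.553% of the incident intensity.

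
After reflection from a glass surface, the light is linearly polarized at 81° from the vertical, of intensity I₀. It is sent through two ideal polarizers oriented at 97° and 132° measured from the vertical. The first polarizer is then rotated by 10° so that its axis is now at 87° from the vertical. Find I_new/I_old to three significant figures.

Before rotation:
I₁ = I₀ cos²(97° − 81°) = I₀ cos²(16°) = 0.924 I₀.
I₂ = I₁ cos²(132° − 97°) = 0.924 I₀ · cos²(35°) = 0.62 I₀.
After rotation:
I₁ = I₀ cos²(87° − 81°) = I₀ cos²(6°) = 0.9891 I₀.
I₂ = I₁ cos²(132° − 87°) = 0.9891 I₀ · cos²(45°) = 0.4945 I₀.
Ratio = 0.4945 / 0.62 = 0.7976.

I_new/I_old ≈ 0.798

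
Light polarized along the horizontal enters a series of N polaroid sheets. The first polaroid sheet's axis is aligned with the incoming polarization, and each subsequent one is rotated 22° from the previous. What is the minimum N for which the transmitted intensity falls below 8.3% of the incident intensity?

First polarizer is aligned with the polarization: full transmission.
Each further stage multiplies by cos²(22°) = 0.8597.
After N polarizers: T = 0.8597^(N−1). Require T < 0.083 ⇒ N−1 > ln(0.083)/ln(0.8597) = 16.46, so N−1 ≥ 17 and N = 18.
Check: N=18 gives T = 0.0765 < 0.083; N=17 gives T = 0.08898.

N = 18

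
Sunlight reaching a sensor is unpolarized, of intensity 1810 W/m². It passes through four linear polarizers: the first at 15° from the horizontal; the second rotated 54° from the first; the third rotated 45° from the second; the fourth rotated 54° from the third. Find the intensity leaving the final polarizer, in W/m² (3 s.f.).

I ≈ 54.0 W/m²

Unpolarized light through the first polarizer → I₁ = 1810 W/m²/2 = 905 W/m², polarized at 15°.
I₂ = I₁ · cos²(54°) = 905 · 0.3455 = 312.7 W/m².
I₃ = I₂ · cos²(45°) = 312.7 · 0.5 = 156.3 W/m².
I₄ = I₃ · cos²(54°) = 156.3 · 0.3455 = 54.01 W/m².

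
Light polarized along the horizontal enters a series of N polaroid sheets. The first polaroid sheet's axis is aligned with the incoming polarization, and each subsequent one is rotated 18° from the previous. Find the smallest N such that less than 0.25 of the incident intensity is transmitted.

First polarizer is aligned with the polarization: full transmission.
Each further stage multiplies by cos²(18°) = 0.9045.
After N polarizers: T = 0.9045^(N−1). Require T < 0.25 ⇒ N−1 > ln(0.25)/ln(0.9045) = 13.81, so N−1 ≥ 14 and N = 15.
Check: N=15 gives T = 0.2453 < 0.25; N=14 gives T = 0.2712.

N = 15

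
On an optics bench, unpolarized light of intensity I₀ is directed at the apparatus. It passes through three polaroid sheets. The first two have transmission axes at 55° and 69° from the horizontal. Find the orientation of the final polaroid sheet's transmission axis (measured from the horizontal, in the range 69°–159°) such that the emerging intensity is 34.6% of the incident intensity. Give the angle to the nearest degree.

θ ≈ 100°

Unpolarized light through the first polarizer → I₁ = ½ I₀, now polarized at 55°.
I₂ = I₁ cos²(69° − 55°) = 0.5 I₀ · cos²(14°) = 0.4707 I₀.
Need I₃/I₀ = 0.346, so cos²(θ − 69°) = 0.346 / 0.4707 = 0.735.
θ − 69° = arccos(√0.735) = 31.0°, giving θ ≈ 69 + 31.0 = 100.0°.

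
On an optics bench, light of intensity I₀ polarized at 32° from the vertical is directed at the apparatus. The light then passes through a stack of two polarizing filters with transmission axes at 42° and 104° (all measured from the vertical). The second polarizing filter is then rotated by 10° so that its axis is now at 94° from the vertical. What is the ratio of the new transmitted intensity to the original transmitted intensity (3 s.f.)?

I_new/I_old ≈ 1.72

Before rotation:
By Malus's law, I₁ = I₀ cos²(42° − 32°) = I₀ cos²(10°) = 0.9698 I₀.
I₂ = I₁ cos²(104° − 42°) = 0.9698 I₀ · cos²(62°) = 0.2138 I₀.
After rotation:
I₁ = I₀ cos²(42° − 32°) = I₀ cos²(10°) = 0.9698 I₀.
I₂ = I₁ cos²(94° − 42°) = 0.9698 I₀ · cos²(52°) = 0.3676 I₀.
Ratio = 0.3676 / 0.2138 = 1.72.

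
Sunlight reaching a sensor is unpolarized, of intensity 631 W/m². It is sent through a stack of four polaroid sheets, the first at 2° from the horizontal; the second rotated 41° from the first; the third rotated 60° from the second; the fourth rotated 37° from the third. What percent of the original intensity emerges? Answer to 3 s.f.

≈ 4.54%

Unpolarized light through the first polarizer → I₁ = 631 W/m²/2 = 315.5 W/m², polarized at 2°.
I₂ = I₁ · cos²(41°) = 315.5 · 0.5696 = 179.7 W/m².
I₃ = I₂ · cos²(60°) = 179.7 · 0.25 = 44.93 W/m².
I₄ = I₃ · cos²(37°) = 44.93 · 0.6378 = 28.65 W/m².
That is 4.541% of the incident intensity.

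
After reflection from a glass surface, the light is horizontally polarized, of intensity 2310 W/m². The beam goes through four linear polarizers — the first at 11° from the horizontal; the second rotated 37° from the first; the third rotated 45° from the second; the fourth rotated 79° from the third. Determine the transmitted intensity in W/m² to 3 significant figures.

I₁ = 2310 W/m² · cos²(11°) = 2226 W/m².
I₂ = I₁ · cos²(37°) = 2226 · 0.6378 = 1420 W/m².
I₃ = I₂ · cos²(45°) = 1420 · 0.5 = 709.9 W/m².
I₄ = I₃ · cos²(79°) = 709.9 · 0.03641 = 25.84 W/m².

I ≈ 25.8 W/m²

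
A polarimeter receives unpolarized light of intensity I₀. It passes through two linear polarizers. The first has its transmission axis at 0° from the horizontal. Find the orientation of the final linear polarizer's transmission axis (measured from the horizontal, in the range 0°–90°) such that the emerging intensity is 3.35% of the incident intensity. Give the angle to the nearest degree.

Unpolarized light through the first polarizer → I₁ = ½ I₀, now polarized at 0°.
Need I₂/I₀ = 0.0335, so cos²(θ − 0°) = 0.0335 / 0.5 = 0.067.
θ − 0° = arccos(√0.067) = 75.0°, giving θ ≈ 0 + 75.0 = 75.0°.

θ ≈ 75°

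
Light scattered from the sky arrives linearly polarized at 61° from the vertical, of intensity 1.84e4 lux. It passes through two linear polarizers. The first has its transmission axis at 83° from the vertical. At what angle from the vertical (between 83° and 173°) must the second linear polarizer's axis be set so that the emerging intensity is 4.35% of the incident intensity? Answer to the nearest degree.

θ ≈ 160°

I₁ = I₀ cos²(83° − 61°) = I₀ cos²(22°) = 0.8597 I₀.
Need I₂/I₀ = 0.0435, so cos²(θ − 83°) = 0.0435 / 0.8597 = 0.0506.
θ − 83° = arccos(√0.0506) = 77.0°, giving θ ≈ 83 + 77.0 = 160.0°.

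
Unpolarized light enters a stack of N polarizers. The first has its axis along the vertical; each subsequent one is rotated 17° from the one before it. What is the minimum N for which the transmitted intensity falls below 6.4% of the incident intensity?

First polarizer halves the unpolarized light: factor 1/2.
Each further stage multiplies by cos²(17°) = 0.9145.
After N polarizers: T = 0.5·0.9145^(N−1). Require T < 0.064 ⇒ N−1 > ln(0.064/0.5)/ln(0.9145) = 23.01, so N−1 ≥ 24 and N = 25.
Check: N=25 gives T = 0.05856 < 0.064; N=24 gives T = 0.06403.

N = 25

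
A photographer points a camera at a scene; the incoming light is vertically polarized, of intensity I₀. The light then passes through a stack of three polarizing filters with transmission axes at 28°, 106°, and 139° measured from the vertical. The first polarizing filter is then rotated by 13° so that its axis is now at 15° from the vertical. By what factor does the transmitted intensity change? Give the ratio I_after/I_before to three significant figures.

Before rotation:
I₁ = I₀ cos²(28° − 0°) = I₀ cos²(28°) = 0.7796 I₀.
I₂ = I₁ cos²(106° − 28°) = 0.7796 I₀ · cos²(78°) = 0.0337 I₀.
I₃ = I₂ cos²(139° − 106°) = 0.0337 I₀ · cos²(33°) = 0.0237 I₀.
After rotation:
I₁ = I₀ cos²(15° − 0°) = I₀ cos²(15°) = 0.933 I₀.
Angle between axes 1 and 2: 89°. I₂ = 0.933 I₀ · cos²(89°) = 0.0002842 I₀.
I₃ = I₂ cos²(139° − 106°) = 0.0002842 I₀ · cos²(33°) = 0.0001999 I₀.
Ratio = 0.0001999 / 0.0237 = 0.008433.

I_new/I_old ≈ 0.00843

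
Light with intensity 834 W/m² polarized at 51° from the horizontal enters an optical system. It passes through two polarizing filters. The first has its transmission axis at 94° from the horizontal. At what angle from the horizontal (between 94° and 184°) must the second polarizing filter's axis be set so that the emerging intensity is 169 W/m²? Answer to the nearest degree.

I₁ = I₀ cos²(94° − 51°) = I₀ cos²(43°) = 0.5349 I₀.
Target fraction: 169 / 834 W/m² = 0.2026 of I₀.
Need I₂/I₀ = 0.2026, so cos²(θ − 94°) = 0.2026 / 0.5349 = 0.3788.
θ − 94° = arccos(√0.3788) = 52.0°, giving θ ≈ 94 + 52.0 = 146.0°.

θ ≈ 146°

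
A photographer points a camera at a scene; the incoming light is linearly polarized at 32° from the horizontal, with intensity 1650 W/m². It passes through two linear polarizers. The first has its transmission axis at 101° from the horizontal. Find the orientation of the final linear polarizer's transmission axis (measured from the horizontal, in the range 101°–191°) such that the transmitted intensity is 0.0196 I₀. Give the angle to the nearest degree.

θ ≈ 168°

I₁ = I₀ cos²(101° − 32°) = I₀ cos²(69°) = 0.1284 I₀.
Need I₂/I₀ = 0.0196, so cos²(θ − 101°) = 0.0196 / 0.1284 = 0.1526.
θ − 101° = arccos(√0.1526) = 67.0°, giving θ ≈ 101 + 67.0 = 168.0°.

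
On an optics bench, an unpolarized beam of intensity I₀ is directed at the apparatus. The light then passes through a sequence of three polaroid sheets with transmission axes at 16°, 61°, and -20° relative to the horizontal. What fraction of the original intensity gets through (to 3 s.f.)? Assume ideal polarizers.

Unpolarized light through the first polarizer → I₁ = ½ I₀, now polarized at 16°.
I₂ = I₁ cos²(61° − 16°) = 0.5 I₀ · cos²(45°) = 0.25 I₀.
I₃ = I₂ cos²(-20° − 61°) = 0.25 I₀ · cos²(81°) = 0.006118 I₀.
Transmitted fraction = 0.006118.

≈ 0.00612 I₀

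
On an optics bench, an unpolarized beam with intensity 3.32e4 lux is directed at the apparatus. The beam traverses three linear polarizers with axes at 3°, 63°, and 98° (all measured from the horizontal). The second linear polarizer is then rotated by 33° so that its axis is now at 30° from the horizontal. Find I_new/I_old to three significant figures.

Before rotation:
Unpolarized light through the first polarizer → I₁ = ½ I₀, now polarized at 3°.
I₂ = I₁ cos²(63° − 3°) = 0.5 I₀ · cos²(60°) = 0.125 I₀.
I₃ = I₂ cos²(98° − 63°) = 0.125 I₀ · cos²(35°) = 0.08388 I₀.
After rotation:
Unpolarized light through the first polarizer → I₁ = ½ I₀, now polarized at 3°.
I₂ = I₁ cos²(30° − 3°) = 0.5 I₀ · cos²(27°) = 0.3969 I₀.
I₃ = I₂ cos²(98° − 30°) = 0.3969 I₀ · cos²(68°) = 0.0557 I₀.
Ratio = 0.0557 / 0.08388 = 0.6641.

I_new/I_old ≈ 0.664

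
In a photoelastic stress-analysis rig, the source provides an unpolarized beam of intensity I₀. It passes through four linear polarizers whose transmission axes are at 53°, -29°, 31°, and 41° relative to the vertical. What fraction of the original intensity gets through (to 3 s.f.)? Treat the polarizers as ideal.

Unpolarized light through the first polarizer → I₁ = ½ I₀, now polarized at 53°.
I₂ = I₁ cos²(-29° − 53°) = 0.5 I₀ · cos²(82°) = 0.009685 I₀.
I₃ = I₂ cos²(31° + 29°) = 0.009685 I₀ · cos²(60°) = 0.002421 I₀.
I₄ = I₃ cos²(41° − 31°) = 0.002421 I₀ · cos²(10°) = 0.002348 I₀.
Transmitted fraction = 0.002348.

≈ 0.00235 I₀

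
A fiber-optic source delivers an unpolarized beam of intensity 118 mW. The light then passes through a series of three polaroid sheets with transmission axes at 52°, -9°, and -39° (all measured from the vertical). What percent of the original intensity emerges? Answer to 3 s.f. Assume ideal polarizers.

Unpolarized light through the first polarizer → I₁ = 118 mW/2 = 59 mW, polarized at 52°.
I₂ = I₁ · cos²(61°) = 59 · 0.235 = 13.87 mW.
I₃ = I₂ · cos²(30°) = 13.87 · 0.75 = 10.4 mW.
That is 8.814% of the incident intensity.

≈ 8.81%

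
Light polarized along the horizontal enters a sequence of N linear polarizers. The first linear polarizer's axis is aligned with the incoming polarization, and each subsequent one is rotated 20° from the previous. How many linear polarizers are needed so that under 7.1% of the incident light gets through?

N = 23

First polarizer is aligned with the polarization: full transmission.
Each further stage multiplies by cos²(20°) = 0.883.
After N polarizers: T = 0.883^(N−1). Require T < 0.071 ⇒ N−1 > ln(0.071)/ln(0.883) = 21.26, so N−1 ≥ 22 and N = 23.
Check: N=23 gives T = 0.06477 < 0.071; N=22 gives T = 0.07335.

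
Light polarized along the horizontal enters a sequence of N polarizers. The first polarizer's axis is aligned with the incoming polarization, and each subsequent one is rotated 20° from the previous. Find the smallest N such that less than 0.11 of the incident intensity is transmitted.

N = 19

First polarizer is aligned with the polarization: full transmission.
Each further stage multiplies by cos²(20°) = 0.883.
After N polarizers: T = 0.883^(N−1). Require T < 0.11 ⇒ N−1 > ln(0.11)/ln(0.883) = 17.74, so N−1 ≥ 18 and N = 19.
Check: N=19 gives T = 0.1065 < 0.11; N=18 gives T = 0.1206.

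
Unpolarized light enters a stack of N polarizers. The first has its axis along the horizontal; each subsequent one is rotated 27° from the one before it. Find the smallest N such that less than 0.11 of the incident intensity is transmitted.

First polarizer halves the unpolarized light: factor 1/2.
Each further stage multiplies by cos²(27°) = 0.7939.
After N polarizers: T = 0.5·0.7939^(N−1). Require T < 0.11 ⇒ N−1 > ln(0.11/0.5)/ln(0.7939) = 6.56, so N−1 ≥ 7 and N = 8.
Check: N=8 gives T = 0.09938 < 0.11; N=7 gives T = 0.1252.

N = 8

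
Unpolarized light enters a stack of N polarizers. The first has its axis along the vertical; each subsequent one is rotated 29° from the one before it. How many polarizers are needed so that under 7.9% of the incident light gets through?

First polarizer halves the unpolarized light: factor 1/2.
Each further stage multiplies by cos²(29°) = 0.765.
After N polarizers: T = 0.5·0.765^(N−1). Require T < 0.079 ⇒ N−1 > ln(0.079/0.5)/ln(0.765) = 6.89, so N−1 ≥ 7 and N = 8.
Check: N=8 gives T = 0.07664 < 0.079; N=7 gives T = 0.1002.

N = 8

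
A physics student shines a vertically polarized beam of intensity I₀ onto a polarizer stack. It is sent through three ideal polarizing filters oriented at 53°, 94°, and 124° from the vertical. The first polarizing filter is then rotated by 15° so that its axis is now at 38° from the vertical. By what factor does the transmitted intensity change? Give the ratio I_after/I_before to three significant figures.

I_new/I_old ≈ 0.941

Before rotation:
I₁ = I₀ cos²(53° − 0°) = I₀ cos²(53°) = 0.3622 I₀.
I₂ = I₁ cos²(94° − 53°) = 0.3622 I₀ · cos²(41°) = 0.2063 I₀.
I₃ = I₂ cos²(124° − 94°) = 0.2063 I₀ · cos²(30°) = 0.1547 I₀.
After rotation:
I₁ = I₀ cos²(38° − 0°) = I₀ cos²(38°) = 0.621 I₀.
I₂ = I₁ cos²(94° − 38°) = 0.621 I₀ · cos²(56°) = 0.1942 I₀.
I₃ = I₂ cos²(124° − 94°) = 0.1942 I₀ · cos²(30°) = 0.1456 I₀.
Ratio = 0.1456 / 0.1547 = 0.9412.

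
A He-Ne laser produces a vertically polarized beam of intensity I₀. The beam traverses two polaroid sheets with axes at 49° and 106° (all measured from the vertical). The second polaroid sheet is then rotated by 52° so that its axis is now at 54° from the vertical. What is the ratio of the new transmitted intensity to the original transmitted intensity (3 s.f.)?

Before rotation:
By Malus's law, I₁ = I₀ cos²(49° − 0°) = I₀ cos²(49°) = 0.4304 I₀.
I₂ = I₁ cos²(106° − 49°) = 0.4304 I₀ · cos²(57°) = 0.1277 I₀.
After rotation:
I₁ = I₀ cos²(49° − 0°) = I₀ cos²(49°) = 0.4304 I₀.
I₂ = I₁ cos²(54° − 49°) = 0.4304 I₀ · cos²(5°) = 0.4271 I₀.
Ratio = 0.4271 / 0.1277 = 3.346.

I_new/I_old ≈ 3.35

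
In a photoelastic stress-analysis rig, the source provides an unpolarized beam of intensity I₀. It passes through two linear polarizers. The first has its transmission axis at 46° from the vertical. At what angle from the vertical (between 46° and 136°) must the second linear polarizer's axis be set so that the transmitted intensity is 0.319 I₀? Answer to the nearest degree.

θ ≈ 83°

Unpolarized light through the first polarizer → I₁ = ½ I₀, now polarized at 46°.
Need I₂/I₀ = 0.319, so cos²(θ − 46°) = 0.319 / 0.5 = 0.638.
θ − 46° = arccos(√0.638) = 37.0°, giving θ ≈ 46 + 37.0 = 83.0°.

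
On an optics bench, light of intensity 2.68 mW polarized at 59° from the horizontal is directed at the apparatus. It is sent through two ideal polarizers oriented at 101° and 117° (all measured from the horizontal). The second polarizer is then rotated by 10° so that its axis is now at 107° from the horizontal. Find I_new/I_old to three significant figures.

I_new/I_old ≈ 1.07

Before rotation:
I₁ = I₀ cos²(101° − 59°) = I₀ cos²(42°) = 0.5523 I₀.
I₂ = I₁ cos²(117° − 101°) = 0.5523 I₀ · cos²(16°) = 0.5103 I₀.
After rotation:
I₁ = I₀ cos²(101° − 59°) = I₀ cos²(42°) = 0.5523 I₀.
I₂ = I₁ cos²(107° − 101°) = 0.5523 I₀ · cos²(6°) = 0.5462 I₀.
Ratio = 0.5462 / 0.5103 = 1.07.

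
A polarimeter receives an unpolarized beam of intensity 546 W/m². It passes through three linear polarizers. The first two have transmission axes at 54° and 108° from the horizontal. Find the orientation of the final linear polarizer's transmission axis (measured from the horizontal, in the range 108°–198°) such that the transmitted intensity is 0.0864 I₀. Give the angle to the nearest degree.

Unpolarized light through the first polarizer → I₁ = ½ I₀, now polarized at 54°.
I₂ = I₁ cos²(108° − 54°) = 0.5 I₀ · cos²(54°) = 0.1727 I₀.
Need I₃/I₀ = 0.0864, so cos²(θ − 108°) = 0.0864 / 0.1727 = 0.5002.
θ − 108° = arccos(√0.5002) = 45.0°, giving θ ≈ 108 + 45.0 = 153.0°.

θ ≈ 153°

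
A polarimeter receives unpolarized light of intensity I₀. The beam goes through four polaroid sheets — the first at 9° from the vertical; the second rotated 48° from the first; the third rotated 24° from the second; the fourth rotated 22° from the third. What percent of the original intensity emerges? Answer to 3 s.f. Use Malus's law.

≈ 16.1%

Unpolarized light through the first polarizer → I₁ = ½ I₀, now polarized at 9°.
I₂ = I₁ cos²(48°) = 0.5 · 0.4477 I₀ = 0.2239 I₀.
I₃ = I₂ cos²(24°) = 0.2239 · 0.8346 I₀ = 0.1868 I₀.
I₄ = I₃ cos²(22°) = 0.1868 · 0.8597 I₀ = 0.1606 I₀.
That is 16.06% of the incident intensity.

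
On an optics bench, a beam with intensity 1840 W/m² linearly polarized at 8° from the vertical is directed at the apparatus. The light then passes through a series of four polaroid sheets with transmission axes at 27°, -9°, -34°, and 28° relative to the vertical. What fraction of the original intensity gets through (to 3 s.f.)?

I/I₀ ≈ 0.106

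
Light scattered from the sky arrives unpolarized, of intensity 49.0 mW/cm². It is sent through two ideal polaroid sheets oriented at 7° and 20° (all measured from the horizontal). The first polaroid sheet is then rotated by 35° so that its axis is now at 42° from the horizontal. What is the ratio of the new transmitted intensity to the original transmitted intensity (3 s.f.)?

I_new/I_old ≈ 0.905

Before rotation:
Unpolarized light through the first polarizer → I₁ = ½ I₀, now polarized at 7°.
I₂ = I₁ cos²(20° − 7°) = 0.5 I₀ · cos²(13°) = 0.4747 I₀.
After rotation:
Unpolarized light through the first polarizer → I₁ = ½ I₀, now polarized at 42°.
I₂ = I₁ cos²(20° − 42°) = 0.5 I₀ · cos²(22°) = 0.4298 I₀.
Ratio = 0.4298 / 0.4747 = 0.9055.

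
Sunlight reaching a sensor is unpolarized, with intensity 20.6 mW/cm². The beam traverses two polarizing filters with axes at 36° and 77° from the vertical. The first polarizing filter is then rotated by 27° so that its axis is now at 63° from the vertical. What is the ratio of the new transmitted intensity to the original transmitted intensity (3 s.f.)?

Before rotation:
Unpolarized light through the first polarizer → I₁ = ½ I₀, now polarized at 36°.
I₂ = I₁ cos²(77° − 36°) = 0.5 I₀ · cos²(41°) = 0.2848 I₀.
After rotation:
Unpolarized light through the first polarizer → I₁ = ½ I₀, now polarized at 63°.
I₂ = I₁ cos²(77° − 63°) = 0.5 I₀ · cos²(14°) = 0.4707 I₀.
Ratio = 0.4707 / 0.2848 = 1.653.

I_new/I_old ≈ 1.65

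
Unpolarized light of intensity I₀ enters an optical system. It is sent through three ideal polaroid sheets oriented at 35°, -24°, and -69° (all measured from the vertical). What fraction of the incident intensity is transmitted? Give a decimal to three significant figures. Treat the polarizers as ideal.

≈ 0.0663 I₀

Unpolarized light through the first polarizer → I₁ = ½ I₀, now polarized at 35°.
I₂ = I₁ cos²(-24° − 35°) = 0.5 I₀ · cos²(59°) = 0.1326 I₀.
I₃ = I₂ cos²(-69° + 24°) = 0.1326 I₀ · cos²(45°) = 0.06632 I₀.
Transmitted fraction = 0.06632.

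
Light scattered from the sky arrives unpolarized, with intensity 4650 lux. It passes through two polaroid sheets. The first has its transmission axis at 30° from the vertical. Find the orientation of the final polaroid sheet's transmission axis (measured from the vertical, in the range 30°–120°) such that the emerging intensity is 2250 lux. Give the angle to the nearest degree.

Unpolarized light through the first polarizer → I₁ = ½ I₀, now polarized at 30°.
Target fraction: 2250 / 4650 lux = 0.4839 of I₀.
Need I₂/I₀ = 0.4839, so cos²(θ − 30°) = 0.4839 / 0.5 = 0.9677.
θ − 30° = arccos(√0.9677) = 10.3°, giving θ ≈ 30 + 10.3 = 40.3°.

θ ≈ 40°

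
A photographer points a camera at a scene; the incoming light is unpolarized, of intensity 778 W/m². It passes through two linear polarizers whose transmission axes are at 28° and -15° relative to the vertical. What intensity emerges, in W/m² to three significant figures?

Unpolarized light through the first polarizer → I₁ = 778 W/m²/2 = 389 W/m², polarized at 28°.
I₂ = I₁ · cos²(43°) = 389 · 0.5349 = 208.1 W/m².

I ≈ 208 W/m²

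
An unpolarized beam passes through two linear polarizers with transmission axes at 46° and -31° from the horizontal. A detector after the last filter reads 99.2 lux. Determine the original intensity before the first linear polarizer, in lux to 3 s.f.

I₀ ≈ 3920 lux

Unpolarized light through the first polarizer → I₁ = ½ I₀, now polarized at 46°.
I₂ = I₁ cos²(-31° − 46°) = 0.5 I₀ · cos²(77°) = 0.0253 I₀.
So 99.2 lux = 0.0253 I₀, giving I₀ = 99.2/0.0253 = 3921 lux.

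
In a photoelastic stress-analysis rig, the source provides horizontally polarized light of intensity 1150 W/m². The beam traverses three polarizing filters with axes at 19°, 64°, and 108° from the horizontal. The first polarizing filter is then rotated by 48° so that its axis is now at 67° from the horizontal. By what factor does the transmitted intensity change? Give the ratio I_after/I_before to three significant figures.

I_new/I_old ≈ 0.341

Before rotation:
I₁ = I₀ cos²(19° − 0°) = I₀ cos²(19°) = 0.894 I₀.
I₂ = I₁ cos²(64° − 19°) = 0.894 I₀ · cos²(45°) = 0.447 I₀.
I₃ = I₂ cos²(108° − 64°) = 0.447 I₀ · cos²(44°) = 0.2313 I₀.
After rotation:
I₁ = I₀ cos²(67° − 0°) = I₀ cos²(67°) = 0.1527 I₀.
I₂ = I₁ cos²(64° − 67°) = 0.1527 I₀ · cos²(3°) = 0.1523 I₀.
I₃ = I₂ cos²(108° − 64°) = 0.1523 I₀ · cos²(44°) = 0.07878 I₀.
Ratio = 0.07878 / 0.2313 = 0.3406.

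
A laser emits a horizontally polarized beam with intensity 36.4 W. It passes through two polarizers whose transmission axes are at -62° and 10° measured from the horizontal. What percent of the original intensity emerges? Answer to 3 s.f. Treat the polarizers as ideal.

≈ 2.10%

I₁ = 36.4 W · cos²(62°) = 8.023 W.
I₂ = I₁ · cos²(72°) = 8.023 · 0.09549 = 0.7661 W.
That is 2.105% of the incident intensity.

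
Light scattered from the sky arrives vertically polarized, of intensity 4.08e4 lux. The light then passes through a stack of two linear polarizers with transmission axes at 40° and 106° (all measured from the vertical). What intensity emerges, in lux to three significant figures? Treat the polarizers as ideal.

I ≈ 3960 lux

By Malus's law, I₁ = 4.08e4 lux · cos²(40°) = 2.394e+04 lux.
I₂ = I₁ · cos²(66°) = 2.394e+04 · 0.1654 = 3961 lux.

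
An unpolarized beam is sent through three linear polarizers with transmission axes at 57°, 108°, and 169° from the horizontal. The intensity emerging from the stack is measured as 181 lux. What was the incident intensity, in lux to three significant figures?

Unpolarized light through the first polarizer → I₁ = ½ I₀, now polarized at 57°.
I₂ = I₁ cos²(108° − 57°) = 0.5 I₀ · cos²(51°) = 0.198 I₀.
I₃ = I₂ cos²(169° − 108°) = 0.198 I₀ · cos²(61°) = 0.04654 I₀.
So 181 lux = 0.04654 I₀, giving I₀ = 181/0.04654 = 3889 lux.

I₀ ≈ 3890 lux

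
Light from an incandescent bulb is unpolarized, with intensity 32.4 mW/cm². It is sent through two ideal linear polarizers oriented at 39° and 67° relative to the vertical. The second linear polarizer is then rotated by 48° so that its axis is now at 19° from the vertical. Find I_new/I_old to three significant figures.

I_new/I_old ≈ 1.13

Before rotation:
Unpolarized light through the first polarizer → I₁ = ½ I₀, now polarized at 39°.
I₂ = I₁ cos²(67° − 39°) = 0.5 I₀ · cos²(28°) = 0.3898 I₀.
After rotation:
Unpolarized light through the first polarizer → I₁ = ½ I₀, now polarized at 39°.
I₂ = I₁ cos²(19° − 39°) = 0.5 I₀ · cos²(20°) = 0.4415 I₀.
Ratio = 0.4415 / 0.3898 = 1.133.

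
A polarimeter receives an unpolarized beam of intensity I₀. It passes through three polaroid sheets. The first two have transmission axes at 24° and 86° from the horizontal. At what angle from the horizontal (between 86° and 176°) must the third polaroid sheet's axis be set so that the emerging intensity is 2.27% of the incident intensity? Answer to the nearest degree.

Unpolarized light through the first polarizer → I₁ = ½ I₀, now polarized at 24°.
I₂ = I₁ cos²(86° − 24°) = 0.5 I₀ · cos²(62°) = 0.1102 I₀.
Need I₃/I₀ = 0.0227, so cos²(θ − 86°) = 0.0227 / 0.1102 = 0.206.
θ − 86° = arccos(√0.206) = 63.0°, giving θ ≈ 86 + 63.0 = 149.0°.

θ ≈ 149°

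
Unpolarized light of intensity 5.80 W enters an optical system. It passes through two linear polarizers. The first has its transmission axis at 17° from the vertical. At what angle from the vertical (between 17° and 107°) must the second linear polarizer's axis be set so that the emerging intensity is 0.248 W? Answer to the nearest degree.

θ ≈ 90°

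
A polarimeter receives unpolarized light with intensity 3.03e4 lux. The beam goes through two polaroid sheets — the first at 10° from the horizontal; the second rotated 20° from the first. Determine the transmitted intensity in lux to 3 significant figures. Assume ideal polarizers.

I ≈ 1.34e4 lux

Unpolarized light through the first polarizer → I₁ = 3.03e4 lux/2 = 1.515e+04 lux, polarized at 10°.
I₂ = I₁ · cos²(20°) = 1.515e+04 · 0.883 = 1.338e+04 lux.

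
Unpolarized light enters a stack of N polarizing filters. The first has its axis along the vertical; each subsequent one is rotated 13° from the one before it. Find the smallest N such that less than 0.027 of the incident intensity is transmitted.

N = 58

First polarizer halves the unpolarized light: factor 1/2.
Each further stage multiplies by cos²(13°) = 0.9494.
After N polarizers: T = 0.5·0.9494^(N−1). Require T < 0.027 ⇒ N−1 > ln(0.027/0.5)/ln(0.9494) = 56.21, so N−1 ≥ 57 and N = 58.
Check: N=58 gives T = 0.02591 < 0.027; N=57 gives T = 0.02729.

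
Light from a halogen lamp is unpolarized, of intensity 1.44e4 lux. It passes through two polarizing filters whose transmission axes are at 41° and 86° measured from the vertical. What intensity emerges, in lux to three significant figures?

Unpolarized light through the first polarizer → I₁ = 1.44e4 lux/2 = 7200 lux, polarized at 41°.
I₂ = I₁ · cos²(45°) = 7200 · 0.5 = 3600 lux.

I ≈ 3600 lux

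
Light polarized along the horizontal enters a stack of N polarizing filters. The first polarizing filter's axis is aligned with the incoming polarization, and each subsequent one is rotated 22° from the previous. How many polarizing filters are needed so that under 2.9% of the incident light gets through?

N = 25

First polarizer is aligned with the polarization: full transmission.
Each further stage multiplies by cos²(22°) = 0.8597.
After N polarizers: T = 0.8597^(N−1). Require T < 0.029 ⇒ N−1 > ln(0.029)/ln(0.8597) = 23.41, so N−1 ≥ 24 and N = 25.
Check: N=25 gives T = 0.02654 < 0.029; N=24 gives T = 0.03088.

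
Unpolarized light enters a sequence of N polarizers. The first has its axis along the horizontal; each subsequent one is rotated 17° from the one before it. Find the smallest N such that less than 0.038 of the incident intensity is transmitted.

N = 30

First polarizer halves the unpolarized light: factor 1/2.
Each further stage multiplies by cos²(17°) = 0.9145.
After N polarizers: T = 0.5·0.9145^(N−1). Require T < 0.038 ⇒ N−1 > ln(0.038/0.5)/ln(0.9145) = 28.84, so N−1 ≥ 29 and N = 30.
Check: N=30 gives T = 0.03746 < 0.038; N=29 gives T = 0.04096.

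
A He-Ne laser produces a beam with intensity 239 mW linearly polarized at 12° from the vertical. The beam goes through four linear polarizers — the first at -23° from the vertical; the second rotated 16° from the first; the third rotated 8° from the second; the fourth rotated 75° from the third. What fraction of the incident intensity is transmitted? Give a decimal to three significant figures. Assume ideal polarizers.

I/I₀ ≈ 0.0407

I₁ = 239 mW · cos²(35°) = 160.4 mW.
I₂ = I₁ · cos²(16°) = 160.4 · 0.924 = 148.2 mW.
I₃ = I₂ · cos²(8°) = 148.2 · 0.9806 = 145.3 mW.
I₄ = I₃ · cos²(75°) = 145.3 · 0.06699 = 9.734 mW.
Transmitted fraction = 0.04073.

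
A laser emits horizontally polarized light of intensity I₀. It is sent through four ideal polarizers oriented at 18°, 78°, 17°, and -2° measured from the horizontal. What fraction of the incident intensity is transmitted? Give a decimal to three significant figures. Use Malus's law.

≈ 0.0475 I₀

By Malus's law, I₁ = I₀ cos²(18° − 0°) = I₀ cos²(18°) = 0.9045 I₀.
I₂ = I₁ cos²(78° − 18°) = 0.9045 I₀ · cos²(60°) = 0.2261 I₀.
I₃ = I₂ cos²(17° − 78°) = 0.2261 I₀ · cos²(61°) = 0.05315 I₀.
I₄ = I₃ cos²(-2° − 17°) = 0.05315 I₀ · cos²(19°) = 0.04752 I₀.
Transmitted fraction = 0.04752.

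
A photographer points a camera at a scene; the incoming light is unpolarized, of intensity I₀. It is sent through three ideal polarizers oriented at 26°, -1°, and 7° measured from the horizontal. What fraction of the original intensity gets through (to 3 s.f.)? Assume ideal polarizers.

≈ 0.389 I₀

Unpolarized light through the first polarizer → I₁ = ½ I₀, now polarized at 26°.
I₂ = I₁ cos²(-1° − 26°) = 0.5 I₀ · cos²(27°) = 0.3969 I₀.
I₃ = I₂ cos²(7° + 1°) = 0.3969 I₀ · cos²(8°) = 0.3893 I₀.
Transmitted fraction = 0.3893.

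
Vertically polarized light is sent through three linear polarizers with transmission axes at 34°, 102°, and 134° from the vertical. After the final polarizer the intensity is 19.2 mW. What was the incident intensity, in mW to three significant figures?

I₀ ≈ 277 mW

I₁ = I₀ cos²(34° − 0°) = I₀ cos²(34°) = 0.6873 I₀.
I₂ = I₁ cos²(102° − 34°) = 0.6873 I₀ · cos²(68°) = 0.09645 I₀.
I₃ = I₂ cos²(134° − 102°) = 0.09645 I₀ · cos²(32°) = 0.06936 I₀.
So 19.2 mW = 0.06936 I₀, giving I₀ = 19.2/0.06936 = 276.8 mW.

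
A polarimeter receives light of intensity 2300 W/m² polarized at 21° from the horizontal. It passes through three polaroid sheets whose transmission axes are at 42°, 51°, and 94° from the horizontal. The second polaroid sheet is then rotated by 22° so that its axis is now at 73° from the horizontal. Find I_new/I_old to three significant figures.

Before rotation:
By Malus's law, I₁ = I₀ cos²(42° − 21°) = I₀ cos²(21°) = 0.8716 I₀.
I₂ = I₁ cos²(51° − 42°) = 0.8716 I₀ · cos²(9°) = 0.8502 I₀.
I₃ = I₂ cos²(94° − 51°) = 0.8502 I₀ · cos²(43°) = 0.4548 I₀.
After rotation:
I₁ = I₀ cos²(42° − 21°) = I₀ cos²(21°) = 0.8716 I₀.
I₂ = I₁ cos²(73° − 42°) = 0.8716 I₀ · cos²(31°) = 0.6404 I₀.
I₃ = I₂ cos²(94° − 73°) = 0.6404 I₀ · cos²(21°) = 0.5581 I₀.
Ratio = 0.5581 / 0.4548 = 1.227.

I_new/I_old ≈ 1.23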